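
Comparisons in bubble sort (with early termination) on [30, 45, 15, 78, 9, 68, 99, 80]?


Algorithm: bubble sort (with early termination)
Input: [30, 45, 15, 78, 9, 68, 99, 80]
Sorted: [9, 15, 30, 45, 68, 78, 80, 99]

25


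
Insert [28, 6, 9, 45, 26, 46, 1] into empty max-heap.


Insert 28: [28]
Insert 6: [28, 6]
Insert 9: [28, 6, 9]
Insert 45: [45, 28, 9, 6]
Insert 26: [45, 28, 9, 6, 26]
Insert 46: [46, 28, 45, 6, 26, 9]
Insert 1: [46, 28, 45, 6, 26, 9, 1]

Final heap: [46, 28, 45, 6, 26, 9, 1]


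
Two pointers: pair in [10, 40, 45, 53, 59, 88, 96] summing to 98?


lo=0(10)+hi=6(96)=106
lo=0(10)+hi=5(88)=98

Yes: 10+88=98


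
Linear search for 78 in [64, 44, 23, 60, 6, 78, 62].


i=0: 64!=78
i=1: 44!=78
i=2: 23!=78
i=3: 60!=78
i=4: 6!=78
i=5: 78==78 found!

Found at 5, 6 comps


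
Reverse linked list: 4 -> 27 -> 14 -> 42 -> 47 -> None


Step 1: curr=4, set curr.next=prev(None) | reversed so far: 4
Step 2: curr=27, set curr.next=prev(4) | reversed so far: 27 -> 4
Step 3: curr=14, set curr.next=prev(27) | reversed so far: 14 -> 27 -> 4
Step 4: curr=42, set curr.next=prev(14) | reversed so far: 42 -> 14 -> 27 -> 4
Step 5: curr=47, set curr.next=prev(42) | reversed so far: 47 -> 42 -> 14 -> 27 -> 4

47 -> 42 -> 14 -> 27 -> 4 -> None


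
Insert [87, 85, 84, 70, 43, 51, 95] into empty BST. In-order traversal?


Insert 87: root
Insert 85: L from 87
Insert 84: L from 87 -> L from 85
Insert 70: L from 87 -> L from 85 -> L from 84
Insert 43: L from 87 -> L from 85 -> L from 84 -> L from 70
Insert 51: L from 87 -> L from 85 -> L from 84 -> L from 70 -> R from 43
Insert 95: R from 87

In-order: [43, 51, 70, 84, 85, 87, 95]


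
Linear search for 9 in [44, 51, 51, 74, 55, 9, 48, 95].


i=0: 44!=9
i=1: 51!=9
i=2: 51!=9
i=3: 74!=9
i=4: 55!=9
i=5: 9==9 found!

Found at 5, 6 comps


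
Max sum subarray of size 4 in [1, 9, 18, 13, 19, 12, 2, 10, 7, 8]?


[0:4]: 41
[1:5]: 59
[2:6]: 62
[3:7]: 46
[4:8]: 43
[5:9]: 31
[6:10]: 27

Max: 62 at [2:6]


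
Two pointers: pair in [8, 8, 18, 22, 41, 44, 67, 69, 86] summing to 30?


lo=0(8)+hi=8(86)=94
lo=0(8)+hi=7(69)=77
lo=0(8)+hi=6(67)=75
lo=0(8)+hi=5(44)=52
lo=0(8)+hi=4(41)=49
lo=0(8)+hi=3(22)=30

Yes: 8+22=30


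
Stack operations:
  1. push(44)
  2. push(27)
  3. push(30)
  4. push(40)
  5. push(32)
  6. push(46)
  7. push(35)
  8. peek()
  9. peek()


push(44) -> [44]
push(27) -> [44, 27]
push(30) -> [44, 27, 30]
push(40) -> [44, 27, 30, 40]
push(32) -> [44, 27, 30, 40, 32]
push(46) -> [44, 27, 30, 40, 32, 46]
push(35) -> [44, 27, 30, 40, 32, 46, 35]
peek()->35
peek()->35

Final stack: [44, 27, 30, 40, 32, 46, 35]


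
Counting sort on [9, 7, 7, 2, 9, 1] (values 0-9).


Input: [9, 7, 7, 2, 9, 1]
Counts: [0, 1, 1, 0, 0, 0, 0, 2, 0, 2]

Sorted: [1, 2, 7, 7, 9, 9]


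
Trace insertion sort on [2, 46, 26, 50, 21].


Initial: [2, 46, 26, 50, 21]
Insert 46: [2, 46, 26, 50, 21]
Insert 26: [2, 26, 46, 50, 21]
Insert 50: [2, 26, 46, 50, 21]
Insert 21: [2, 21, 26, 46, 50]

Sorted: [2, 21, 26, 46, 50]


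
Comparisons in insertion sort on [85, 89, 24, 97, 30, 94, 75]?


Algorithm: insertion sort
Input: [85, 89, 24, 97, 30, 94, 75]
Sorted: [24, 30, 75, 85, 89, 94, 97]

15


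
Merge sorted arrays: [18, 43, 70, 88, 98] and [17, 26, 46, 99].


Take 17 from B
Take 18 from A
Take 26 from B
Take 43 from A
Take 46 from B
Take 70 from A
Take 88 from A
Take 98 from A

Merged: [17, 18, 26, 43, 46, 70, 88, 98, 99]


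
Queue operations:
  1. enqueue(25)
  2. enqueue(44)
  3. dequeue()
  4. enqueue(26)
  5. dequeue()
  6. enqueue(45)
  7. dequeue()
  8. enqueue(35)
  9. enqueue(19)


enqueue(25) -> [25]
enqueue(44) -> [25, 44]
dequeue()->25, [44]
enqueue(26) -> [44, 26]
dequeue()->44, [26]
enqueue(45) -> [26, 45]
dequeue()->26, [45]
enqueue(35) -> [45, 35]
enqueue(19) -> [45, 35, 19]

Final queue: [45, 35, 19]


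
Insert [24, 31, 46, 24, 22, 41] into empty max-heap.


Insert 24: [24]
Insert 31: [31, 24]
Insert 46: [46, 24, 31]
Insert 24: [46, 24, 31, 24]
Insert 22: [46, 24, 31, 24, 22]
Insert 41: [46, 24, 41, 24, 22, 31]

Final heap: [46, 24, 41, 24, 22, 31]


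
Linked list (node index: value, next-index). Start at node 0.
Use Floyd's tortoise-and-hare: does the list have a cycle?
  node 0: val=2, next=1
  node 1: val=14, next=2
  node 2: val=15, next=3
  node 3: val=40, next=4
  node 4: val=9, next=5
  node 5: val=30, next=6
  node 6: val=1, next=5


Floyd's tortoise (slow, +1) and hare (fast, +2):
  init: slow=0, fast=0
  step 1: slow=1, fast=2
  step 2: slow=2, fast=4
  step 3: slow=3, fast=6
  step 4: slow=4, fast=6
  step 5: slow=5, fast=6
  step 6: slow=6, fast=6
  slow == fast at node 6: cycle detected

Cycle: yes


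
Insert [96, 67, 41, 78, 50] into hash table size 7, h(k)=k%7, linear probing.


Insert 96: h=5 -> slot 5
Insert 67: h=4 -> slot 4
Insert 41: h=6 -> slot 6
Insert 78: h=1 -> slot 1
Insert 50: h=1, 1 probes -> slot 2

Table: [None, 78, 50, None, 67, 96, 41]


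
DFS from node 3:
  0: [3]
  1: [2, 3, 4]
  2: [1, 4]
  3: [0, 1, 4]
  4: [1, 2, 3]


Visit 3, push [4, 1, 0]
Visit 0, push []
Visit 1, push [4, 2]
Visit 2, push [4]
Visit 4, push []

DFS order: [3, 0, 1, 2, 4]


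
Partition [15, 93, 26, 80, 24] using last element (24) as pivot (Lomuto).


Pivot: 24
  15 <= 24: advance i (no swap)
Place pivot at 1: [15, 24, 26, 80, 93]

Partitioned: [15, 24, 26, 80, 93]


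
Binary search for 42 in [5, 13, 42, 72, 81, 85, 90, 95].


Step 1: lo=0, hi=7, mid=3, val=72
Step 2: lo=0, hi=2, mid=1, val=13
Step 3: lo=2, hi=2, mid=2, val=42

Found at index 2


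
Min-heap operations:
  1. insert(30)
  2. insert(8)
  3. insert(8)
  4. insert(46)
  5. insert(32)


insert(30) -> [30]
insert(8) -> [8, 30]
insert(8) -> [8, 30, 8]
insert(46) -> [8, 30, 8, 46]
insert(32) -> [8, 30, 8, 46, 32]

Final heap: [8, 30, 8, 46, 32]


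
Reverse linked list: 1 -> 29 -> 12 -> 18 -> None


Step 1: curr=1, set curr.next=prev(None) | reversed so far: 1
Step 2: curr=29, set curr.next=prev(1) | reversed so far: 29 -> 1
Step 3: curr=12, set curr.next=prev(29) | reversed so far: 12 -> 29 -> 1
Step 4: curr=18, set curr.next=prev(12) | reversed so far: 18 -> 12 -> 29 -> 1

18 -> 12 -> 29 -> 1 -> None


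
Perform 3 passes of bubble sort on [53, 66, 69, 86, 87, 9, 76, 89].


Initial: [53, 66, 69, 86, 87, 9, 76, 89]
Pass 1: [53, 66, 69, 86, 9, 76, 87, 89] (2 swaps)
Pass 2: [53, 66, 69, 9, 76, 86, 87, 89] (2 swaps)
Pass 3: [53, 66, 9, 69, 76, 86, 87, 89] (1 swaps)

After 3 passes: [53, 66, 9, 69, 76, 86, 87, 89]


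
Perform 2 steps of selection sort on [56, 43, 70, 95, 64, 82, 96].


Initial: [56, 43, 70, 95, 64, 82, 96]
Step 1: min=43 at 1
  Swap: [43, 56, 70, 95, 64, 82, 96]
Step 2: min=56 at 1
  Swap: [43, 56, 70, 95, 64, 82, 96]

After 2 steps: [43, 56, 70, 95, 64, 82, 96]


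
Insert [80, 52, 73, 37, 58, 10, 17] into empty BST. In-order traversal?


Insert 80: root
Insert 52: L from 80
Insert 73: L from 80 -> R from 52
Insert 37: L from 80 -> L from 52
Insert 58: L from 80 -> R from 52 -> L from 73
Insert 10: L from 80 -> L from 52 -> L from 37
Insert 17: L from 80 -> L from 52 -> L from 37 -> R from 10

In-order: [10, 17, 37, 52, 58, 73, 80]


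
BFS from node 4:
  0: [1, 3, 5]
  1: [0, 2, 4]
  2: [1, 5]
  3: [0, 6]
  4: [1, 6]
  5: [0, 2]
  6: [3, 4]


Visit 4, enqueue [1, 6]
Visit 1, enqueue [0, 2]
Visit 6, enqueue [3]
Visit 0, enqueue [5]
Visit 2, enqueue []
Visit 3, enqueue []
Visit 5, enqueue []

BFS order: [4, 1, 6, 0, 2, 3, 5]


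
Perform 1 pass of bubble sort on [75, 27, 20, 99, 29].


Initial: [75, 27, 20, 99, 29]
Pass 1: [27, 20, 75, 29, 99] (3 swaps)

After 1 pass: [27, 20, 75, 29, 99]


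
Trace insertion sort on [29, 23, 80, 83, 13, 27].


Initial: [29, 23, 80, 83, 13, 27]
Insert 23: [23, 29, 80, 83, 13, 27]
Insert 80: [23, 29, 80, 83, 13, 27]
Insert 83: [23, 29, 80, 83, 13, 27]
Insert 13: [13, 23, 29, 80, 83, 27]
Insert 27: [13, 23, 27, 29, 80, 83]

Sorted: [13, 23, 27, 29, 80, 83]


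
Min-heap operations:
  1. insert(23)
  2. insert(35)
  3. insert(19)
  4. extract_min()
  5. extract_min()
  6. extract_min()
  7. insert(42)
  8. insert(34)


insert(23) -> [23]
insert(35) -> [23, 35]
insert(19) -> [19, 35, 23]
extract_min()->19, [23, 35]
extract_min()->23, [35]
extract_min()->35, []
insert(42) -> [42]
insert(34) -> [34, 42]

Final heap: [34, 42]


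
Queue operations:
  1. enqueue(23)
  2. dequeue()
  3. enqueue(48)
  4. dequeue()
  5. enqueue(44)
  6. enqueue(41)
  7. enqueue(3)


enqueue(23) -> [23]
dequeue()->23, []
enqueue(48) -> [48]
dequeue()->48, []
enqueue(44) -> [44]
enqueue(41) -> [44, 41]
enqueue(3) -> [44, 41, 3]

Final queue: [44, 41, 3]


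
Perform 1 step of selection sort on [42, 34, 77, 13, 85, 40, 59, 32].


Initial: [42, 34, 77, 13, 85, 40, 59, 32]
Step 1: min=13 at 3
  Swap: [13, 34, 77, 42, 85, 40, 59, 32]

After 1 step: [13, 34, 77, 42, 85, 40, 59, 32]


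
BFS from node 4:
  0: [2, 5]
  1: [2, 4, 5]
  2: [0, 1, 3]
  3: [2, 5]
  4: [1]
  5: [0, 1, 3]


Visit 4, enqueue [1]
Visit 1, enqueue [2, 5]
Visit 2, enqueue [0, 3]
Visit 5, enqueue []
Visit 0, enqueue []
Visit 3, enqueue []

BFS order: [4, 1, 2, 5, 0, 3]


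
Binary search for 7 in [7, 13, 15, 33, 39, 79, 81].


Step 1: lo=0, hi=6, mid=3, val=33
Step 2: lo=0, hi=2, mid=1, val=13
Step 3: lo=0, hi=0, mid=0, val=7

Found at index 0


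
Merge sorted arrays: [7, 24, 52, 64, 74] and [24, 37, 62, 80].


Take 7 from A
Take 24 from A
Take 24 from B
Take 37 from B
Take 52 from A
Take 62 from B
Take 64 from A
Take 74 from A

Merged: [7, 24, 24, 37, 52, 62, 64, 74, 80]


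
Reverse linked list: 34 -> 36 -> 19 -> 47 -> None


Step 1: curr=34, set curr.next=prev(None) | reversed so far: 34
Step 2: curr=36, set curr.next=prev(34) | reversed so far: 36 -> 34
Step 3: curr=19, set curr.next=prev(36) | reversed so far: 19 -> 36 -> 34
Step 4: curr=47, set curr.next=prev(19) | reversed so far: 47 -> 19 -> 36 -> 34

47 -> 19 -> 36 -> 34 -> None


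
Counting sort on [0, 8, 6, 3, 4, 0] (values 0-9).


Input: [0, 8, 6, 3, 4, 0]
Counts: [2, 0, 0, 1, 1, 0, 1, 0, 1, 0]

Sorted: [0, 0, 3, 4, 6, 8]


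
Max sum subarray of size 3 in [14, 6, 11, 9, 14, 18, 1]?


[0:3]: 31
[1:4]: 26
[2:5]: 34
[3:6]: 41
[4:7]: 33

Max: 41 at [3:6]


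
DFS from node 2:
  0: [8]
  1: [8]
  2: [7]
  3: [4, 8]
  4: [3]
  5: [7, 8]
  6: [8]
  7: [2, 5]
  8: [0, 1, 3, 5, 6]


Visit 2, push [7]
Visit 7, push [5]
Visit 5, push [8]
Visit 8, push [6, 3, 1, 0]
Visit 0, push []
Visit 1, push []
Visit 3, push [4]
Visit 4, push []
Visit 6, push []

DFS order: [2, 7, 5, 8, 0, 1, 3, 4, 6]


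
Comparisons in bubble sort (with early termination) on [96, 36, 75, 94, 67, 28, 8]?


Algorithm: bubble sort (with early termination)
Input: [96, 36, 75, 94, 67, 28, 8]
Sorted: [8, 28, 36, 67, 75, 94, 96]

21


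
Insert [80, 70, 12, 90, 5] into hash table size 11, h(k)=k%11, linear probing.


Insert 80: h=3 -> slot 3
Insert 70: h=4 -> slot 4
Insert 12: h=1 -> slot 1
Insert 90: h=2 -> slot 2
Insert 5: h=5 -> slot 5

Table: [None, 12, 90, 80, 70, 5, None, None, None, None, None]


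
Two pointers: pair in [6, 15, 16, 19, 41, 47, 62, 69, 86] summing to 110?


lo=0(6)+hi=8(86)=92
lo=1(15)+hi=8(86)=101
lo=2(16)+hi=8(86)=102
lo=3(19)+hi=8(86)=105
lo=4(41)+hi=8(86)=127
lo=4(41)+hi=7(69)=110

Yes: 41+69=110


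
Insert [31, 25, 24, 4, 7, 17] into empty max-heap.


Insert 31: [31]
Insert 25: [31, 25]
Insert 24: [31, 25, 24]
Insert 4: [31, 25, 24, 4]
Insert 7: [31, 25, 24, 4, 7]
Insert 17: [31, 25, 24, 4, 7, 17]

Final heap: [31, 25, 24, 4, 7, 17]


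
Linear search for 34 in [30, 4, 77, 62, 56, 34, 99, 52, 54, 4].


i=0: 30!=34
i=1: 4!=34
i=2: 77!=34
i=3: 62!=34
i=4: 56!=34
i=5: 34==34 found!

Found at 5, 6 comps


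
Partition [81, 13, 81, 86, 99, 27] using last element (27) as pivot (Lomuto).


Pivot: 27
  13 <= 27: swap -> [13, 81, 81, 86, 99, 27]
Place pivot at 1: [13, 27, 81, 86, 99, 81]

Partitioned: [13, 27, 81, 86, 99, 81]


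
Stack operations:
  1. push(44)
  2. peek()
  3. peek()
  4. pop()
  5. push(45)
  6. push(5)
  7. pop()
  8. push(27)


push(44) -> [44]
peek()->44
peek()->44
pop()->44, []
push(45) -> [45]
push(5) -> [45, 5]
pop()->5, [45]
push(27) -> [45, 27]

Final stack: [45, 27]


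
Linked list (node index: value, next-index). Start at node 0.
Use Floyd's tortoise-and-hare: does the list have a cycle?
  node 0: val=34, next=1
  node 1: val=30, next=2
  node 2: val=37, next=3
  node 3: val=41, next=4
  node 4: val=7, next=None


Floyd's tortoise (slow, +1) and hare (fast, +2):
  init: slow=0, fast=0
  step 1: slow=1, fast=2
  step 2: slow=2, fast=4
  step 3: fast -> None, no cycle

Cycle: no


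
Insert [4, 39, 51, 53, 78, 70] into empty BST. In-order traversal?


Insert 4: root
Insert 39: R from 4
Insert 51: R from 4 -> R from 39
Insert 53: R from 4 -> R from 39 -> R from 51
Insert 78: R from 4 -> R from 39 -> R from 51 -> R from 53
Insert 70: R from 4 -> R from 39 -> R from 51 -> R from 53 -> L from 78

In-order: [4, 39, 51, 53, 70, 78]


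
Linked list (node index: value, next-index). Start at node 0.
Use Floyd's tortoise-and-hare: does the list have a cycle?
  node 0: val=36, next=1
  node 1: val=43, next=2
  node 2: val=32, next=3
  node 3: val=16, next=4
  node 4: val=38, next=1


Floyd's tortoise (slow, +1) and hare (fast, +2):
  init: slow=0, fast=0
  step 1: slow=1, fast=2
  step 2: slow=2, fast=4
  step 3: slow=3, fast=2
  step 4: slow=4, fast=4
  slow == fast at node 4: cycle detected

Cycle: yes


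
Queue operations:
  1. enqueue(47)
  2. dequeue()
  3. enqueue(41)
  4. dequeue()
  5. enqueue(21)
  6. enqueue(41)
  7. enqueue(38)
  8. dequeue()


enqueue(47) -> [47]
dequeue()->47, []
enqueue(41) -> [41]
dequeue()->41, []
enqueue(21) -> [21]
enqueue(41) -> [21, 41]
enqueue(38) -> [21, 41, 38]
dequeue()->21, [41, 38]

Final queue: [41, 38]


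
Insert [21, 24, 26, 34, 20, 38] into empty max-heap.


Insert 21: [21]
Insert 24: [24, 21]
Insert 26: [26, 21, 24]
Insert 34: [34, 26, 24, 21]
Insert 20: [34, 26, 24, 21, 20]
Insert 38: [38, 26, 34, 21, 20, 24]

Final heap: [38, 26, 34, 21, 20, 24]


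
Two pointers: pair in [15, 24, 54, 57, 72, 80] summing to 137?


lo=0(15)+hi=5(80)=95
lo=1(24)+hi=5(80)=104
lo=2(54)+hi=5(80)=134
lo=3(57)+hi=5(80)=137

Yes: 57+80=137


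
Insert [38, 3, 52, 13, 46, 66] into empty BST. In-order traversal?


Insert 38: root
Insert 3: L from 38
Insert 52: R from 38
Insert 13: L from 38 -> R from 3
Insert 46: R from 38 -> L from 52
Insert 66: R from 38 -> R from 52

In-order: [3, 13, 38, 46, 52, 66]


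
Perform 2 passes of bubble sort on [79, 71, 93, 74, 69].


Initial: [79, 71, 93, 74, 69]
Pass 1: [71, 79, 74, 69, 93] (3 swaps)
Pass 2: [71, 74, 69, 79, 93] (2 swaps)

After 2 passes: [71, 74, 69, 79, 93]


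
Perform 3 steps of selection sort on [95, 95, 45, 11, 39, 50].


Initial: [95, 95, 45, 11, 39, 50]
Step 1: min=11 at 3
  Swap: [11, 95, 45, 95, 39, 50]
Step 2: min=39 at 4
  Swap: [11, 39, 45, 95, 95, 50]
Step 3: min=45 at 2
  Swap: [11, 39, 45, 95, 95, 50]

After 3 steps: [11, 39, 45, 95, 95, 50]


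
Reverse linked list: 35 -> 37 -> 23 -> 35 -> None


Step 1: curr=35, set curr.next=prev(None) | reversed so far: 35
Step 2: curr=37, set curr.next=prev(35) | reversed so far: 37 -> 35
Step 3: curr=23, set curr.next=prev(37) | reversed so far: 23 -> 37 -> 35
Step 4: curr=35, set curr.next=prev(23) | reversed so far: 35 -> 23 -> 37 -> 35

35 -> 23 -> 37 -> 35 -> None


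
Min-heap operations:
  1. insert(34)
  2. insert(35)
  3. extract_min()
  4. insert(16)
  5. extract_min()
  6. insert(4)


insert(34) -> [34]
insert(35) -> [34, 35]
extract_min()->34, [35]
insert(16) -> [16, 35]
extract_min()->16, [35]
insert(4) -> [4, 35]

Final heap: [4, 35]


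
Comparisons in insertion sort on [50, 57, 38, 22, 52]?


Algorithm: insertion sort
Input: [50, 57, 38, 22, 52]
Sorted: [22, 38, 50, 52, 57]

8


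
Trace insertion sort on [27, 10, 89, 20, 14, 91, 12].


Initial: [27, 10, 89, 20, 14, 91, 12]
Insert 10: [10, 27, 89, 20, 14, 91, 12]
Insert 89: [10, 27, 89, 20, 14, 91, 12]
Insert 20: [10, 20, 27, 89, 14, 91, 12]
Insert 14: [10, 14, 20, 27, 89, 91, 12]
Insert 91: [10, 14, 20, 27, 89, 91, 12]
Insert 12: [10, 12, 14, 20, 27, 89, 91]

Sorted: [10, 12, 14, 20, 27, 89, 91]


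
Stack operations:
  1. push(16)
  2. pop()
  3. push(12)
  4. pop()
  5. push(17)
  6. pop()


push(16) -> [16]
pop()->16, []
push(12) -> [12]
pop()->12, []
push(17) -> [17]
pop()->17, []

Final stack: []


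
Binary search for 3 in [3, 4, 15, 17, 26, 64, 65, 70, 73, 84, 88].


Step 1: lo=0, hi=10, mid=5, val=64
Step 2: lo=0, hi=4, mid=2, val=15
Step 3: lo=0, hi=1, mid=0, val=3

Found at index 0


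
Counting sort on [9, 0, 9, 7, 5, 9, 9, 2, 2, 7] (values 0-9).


Input: [9, 0, 9, 7, 5, 9, 9, 2, 2, 7]
Counts: [1, 0, 2, 0, 0, 1, 0, 2, 0, 4]

Sorted: [0, 2, 2, 5, 7, 7, 9, 9, 9, 9]


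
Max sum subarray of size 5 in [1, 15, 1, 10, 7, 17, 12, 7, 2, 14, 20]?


[0:5]: 34
[1:6]: 50
[2:7]: 47
[3:8]: 53
[4:9]: 45
[5:10]: 52
[6:11]: 55

Max: 55 at [6:11]


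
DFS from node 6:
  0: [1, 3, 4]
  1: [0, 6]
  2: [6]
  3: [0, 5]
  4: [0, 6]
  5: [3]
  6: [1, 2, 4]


Visit 6, push [4, 2, 1]
Visit 1, push [0]
Visit 0, push [4, 3]
Visit 3, push [5]
Visit 5, push []
Visit 4, push []
Visit 2, push []

DFS order: [6, 1, 0, 3, 5, 4, 2]


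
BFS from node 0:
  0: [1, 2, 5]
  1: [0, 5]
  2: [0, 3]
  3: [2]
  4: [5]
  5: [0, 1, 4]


Visit 0, enqueue [1, 2, 5]
Visit 1, enqueue []
Visit 2, enqueue [3]
Visit 5, enqueue [4]
Visit 3, enqueue []
Visit 4, enqueue []

BFS order: [0, 1, 2, 5, 3, 4]


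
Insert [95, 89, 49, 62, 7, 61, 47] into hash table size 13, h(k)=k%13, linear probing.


Insert 95: h=4 -> slot 4
Insert 89: h=11 -> slot 11
Insert 49: h=10 -> slot 10
Insert 62: h=10, 2 probes -> slot 12
Insert 7: h=7 -> slot 7
Insert 61: h=9 -> slot 9
Insert 47: h=8 -> slot 8

Table: [None, None, None, None, 95, None, None, 7, 47, 61, 49, 89, 62]


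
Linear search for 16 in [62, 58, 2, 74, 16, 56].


i=0: 62!=16
i=1: 58!=16
i=2: 2!=16
i=3: 74!=16
i=4: 16==16 found!

Found at 4, 5 comps


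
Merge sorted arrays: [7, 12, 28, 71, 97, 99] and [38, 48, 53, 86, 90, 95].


Take 7 from A
Take 12 from A
Take 28 from A
Take 38 from B
Take 48 from B
Take 53 from B
Take 71 from A
Take 86 from B
Take 90 from B
Take 95 from B

Merged: [7, 12, 28, 38, 48, 53, 71, 86, 90, 95, 97, 99]


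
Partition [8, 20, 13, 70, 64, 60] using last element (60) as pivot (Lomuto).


Pivot: 60
  8 <= 60: advance i (no swap)
  20 <= 60: advance i (no swap)
  13 <= 60: advance i (no swap)
Place pivot at 3: [8, 20, 13, 60, 64, 70]

Partitioned: [8, 20, 13, 60, 64, 70]


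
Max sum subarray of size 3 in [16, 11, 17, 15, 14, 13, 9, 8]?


[0:3]: 44
[1:4]: 43
[2:5]: 46
[3:6]: 42
[4:7]: 36
[5:8]: 30

Max: 46 at [2:5]


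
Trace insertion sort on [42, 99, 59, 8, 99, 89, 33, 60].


Initial: [42, 99, 59, 8, 99, 89, 33, 60]
Insert 99: [42, 99, 59, 8, 99, 89, 33, 60]
Insert 59: [42, 59, 99, 8, 99, 89, 33, 60]
Insert 8: [8, 42, 59, 99, 99, 89, 33, 60]
Insert 99: [8, 42, 59, 99, 99, 89, 33, 60]
Insert 89: [8, 42, 59, 89, 99, 99, 33, 60]
Insert 33: [8, 33, 42, 59, 89, 99, 99, 60]
Insert 60: [8, 33, 42, 59, 60, 89, 99, 99]

Sorted: [8, 33, 42, 59, 60, 89, 99, 99]


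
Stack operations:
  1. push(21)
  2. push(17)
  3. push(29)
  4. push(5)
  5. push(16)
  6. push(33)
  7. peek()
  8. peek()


push(21) -> [21]
push(17) -> [21, 17]
push(29) -> [21, 17, 29]
push(5) -> [21, 17, 29, 5]
push(16) -> [21, 17, 29, 5, 16]
push(33) -> [21, 17, 29, 5, 16, 33]
peek()->33
peek()->33

Final stack: [21, 17, 29, 5, 16, 33]


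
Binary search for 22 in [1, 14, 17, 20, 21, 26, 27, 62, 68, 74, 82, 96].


Step 1: lo=0, hi=11, mid=5, val=26
Step 2: lo=0, hi=4, mid=2, val=17
Step 3: lo=3, hi=4, mid=3, val=20
Step 4: lo=4, hi=4, mid=4, val=21

Not found


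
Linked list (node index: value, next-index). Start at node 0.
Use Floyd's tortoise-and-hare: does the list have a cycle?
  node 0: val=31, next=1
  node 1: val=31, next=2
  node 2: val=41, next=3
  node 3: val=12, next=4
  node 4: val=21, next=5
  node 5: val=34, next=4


Floyd's tortoise (slow, +1) and hare (fast, +2):
  init: slow=0, fast=0
  step 1: slow=1, fast=2
  step 2: slow=2, fast=4
  step 3: slow=3, fast=4
  step 4: slow=4, fast=4
  slow == fast at node 4: cycle detected

Cycle: yes


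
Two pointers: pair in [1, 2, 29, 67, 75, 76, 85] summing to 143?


lo=0(1)+hi=6(85)=86
lo=1(2)+hi=6(85)=87
lo=2(29)+hi=6(85)=114
lo=3(67)+hi=6(85)=152
lo=3(67)+hi=5(76)=143

Yes: 67+76=143


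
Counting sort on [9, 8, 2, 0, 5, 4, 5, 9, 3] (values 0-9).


Input: [9, 8, 2, 0, 5, 4, 5, 9, 3]
Counts: [1, 0, 1, 1, 1, 2, 0, 0, 1, 2]

Sorted: [0, 2, 3, 4, 5, 5, 8, 9, 9]


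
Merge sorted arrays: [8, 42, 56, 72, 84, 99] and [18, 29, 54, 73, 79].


Take 8 from A
Take 18 from B
Take 29 from B
Take 42 from A
Take 54 from B
Take 56 from A
Take 72 from A
Take 73 from B
Take 79 from B

Merged: [8, 18, 29, 42, 54, 56, 72, 73, 79, 84, 99]


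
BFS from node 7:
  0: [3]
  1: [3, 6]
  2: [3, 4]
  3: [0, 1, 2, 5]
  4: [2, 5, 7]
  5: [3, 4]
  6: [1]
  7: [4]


Visit 7, enqueue [4]
Visit 4, enqueue [2, 5]
Visit 2, enqueue [3]
Visit 5, enqueue []
Visit 3, enqueue [0, 1]
Visit 0, enqueue []
Visit 1, enqueue [6]
Visit 6, enqueue []

BFS order: [7, 4, 2, 5, 3, 0, 1, 6]


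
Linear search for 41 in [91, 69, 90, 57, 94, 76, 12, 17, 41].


i=0: 91!=41
i=1: 69!=41
i=2: 90!=41
i=3: 57!=41
i=4: 94!=41
i=5: 76!=41
i=6: 12!=41
i=7: 17!=41
i=8: 41==41 found!

Found at 8, 9 comps


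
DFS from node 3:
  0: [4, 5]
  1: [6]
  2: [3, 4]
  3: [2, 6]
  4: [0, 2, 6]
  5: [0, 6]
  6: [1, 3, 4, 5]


Visit 3, push [6, 2]
Visit 2, push [4]
Visit 4, push [6, 0]
Visit 0, push [5]
Visit 5, push [6]
Visit 6, push [1]
Visit 1, push []

DFS order: [3, 2, 4, 0, 5, 6, 1]


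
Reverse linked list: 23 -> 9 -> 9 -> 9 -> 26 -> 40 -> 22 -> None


Step 1: curr=23, set curr.next=prev(None) | reversed so far: 23
Step 2: curr=9, set curr.next=prev(23) | reversed so far: 9 -> 23
Step 3: curr=9, set curr.next=prev(9) | reversed so far: 9 -> 9 -> 23
Step 4: curr=9, set curr.next=prev(9) | reversed so far: 9 -> 9 -> 9 -> 23
Step 5: curr=26, set curr.next=prev(9) | reversed so far: 26 -> 9 -> 9 -> 9 -> 23
Step 6: curr=40, set curr.next=prev(26) | reversed so far: 40 -> 26 -> 9 -> 9 -> 9 -> 23
Step 7: curr=22, set curr.next=prev(40) | reversed so far: 22 -> 40 -> 26 -> 9 -> 9 -> 9 -> 23

22 -> 40 -> 26 -> 9 -> 9 -> 9 -> 23 -> None


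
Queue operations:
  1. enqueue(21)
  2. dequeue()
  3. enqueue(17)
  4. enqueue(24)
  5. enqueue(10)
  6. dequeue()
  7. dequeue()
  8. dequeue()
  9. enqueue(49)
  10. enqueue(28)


enqueue(21) -> [21]
dequeue()->21, []
enqueue(17) -> [17]
enqueue(24) -> [17, 24]
enqueue(10) -> [17, 24, 10]
dequeue()->17, [24, 10]
dequeue()->24, [10]
dequeue()->10, []
enqueue(49) -> [49]
enqueue(28) -> [49, 28]

Final queue: [49, 28]


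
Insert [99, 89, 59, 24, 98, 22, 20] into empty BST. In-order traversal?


Insert 99: root
Insert 89: L from 99
Insert 59: L from 99 -> L from 89
Insert 24: L from 99 -> L from 89 -> L from 59
Insert 98: L from 99 -> R from 89
Insert 22: L from 99 -> L from 89 -> L from 59 -> L from 24
Insert 20: L from 99 -> L from 89 -> L from 59 -> L from 24 -> L from 22

In-order: [20, 22, 24, 59, 89, 98, 99]


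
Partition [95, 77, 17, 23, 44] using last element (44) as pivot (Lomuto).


Pivot: 44
  17 <= 44: swap -> [17, 77, 95, 23, 44]
  23 <= 44: swap -> [17, 23, 95, 77, 44]
Place pivot at 2: [17, 23, 44, 77, 95]

Partitioned: [17, 23, 44, 77, 95]


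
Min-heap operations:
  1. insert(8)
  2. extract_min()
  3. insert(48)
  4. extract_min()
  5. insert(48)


insert(8) -> [8]
extract_min()->8, []
insert(48) -> [48]
extract_min()->48, []
insert(48) -> [48]

Final heap: [48]


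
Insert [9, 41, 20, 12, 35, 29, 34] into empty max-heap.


Insert 9: [9]
Insert 41: [41, 9]
Insert 20: [41, 9, 20]
Insert 12: [41, 12, 20, 9]
Insert 35: [41, 35, 20, 9, 12]
Insert 29: [41, 35, 29, 9, 12, 20]
Insert 34: [41, 35, 34, 9, 12, 20, 29]

Final heap: [41, 35, 34, 9, 12, 20, 29]


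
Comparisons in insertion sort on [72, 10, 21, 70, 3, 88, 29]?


Algorithm: insertion sort
Input: [72, 10, 21, 70, 3, 88, 29]
Sorted: [3, 10, 21, 29, 70, 72, 88]

14


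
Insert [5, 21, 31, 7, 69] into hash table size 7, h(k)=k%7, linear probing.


Insert 5: h=5 -> slot 5
Insert 21: h=0 -> slot 0
Insert 31: h=3 -> slot 3
Insert 7: h=0, 1 probes -> slot 1
Insert 69: h=6 -> slot 6

Table: [21, 7, None, 31, None, 5, 69]


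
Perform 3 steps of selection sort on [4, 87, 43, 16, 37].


Initial: [4, 87, 43, 16, 37]
Step 1: min=4 at 0
  Swap: [4, 87, 43, 16, 37]
Step 2: min=16 at 3
  Swap: [4, 16, 43, 87, 37]
Step 3: min=37 at 4
  Swap: [4, 16, 37, 87, 43]

After 3 steps: [4, 16, 37, 87, 43]


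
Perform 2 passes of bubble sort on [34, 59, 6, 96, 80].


Initial: [34, 59, 6, 96, 80]
Pass 1: [34, 6, 59, 80, 96] (2 swaps)
Pass 2: [6, 34, 59, 80, 96] (1 swaps)

After 2 passes: [6, 34, 59, 80, 96]


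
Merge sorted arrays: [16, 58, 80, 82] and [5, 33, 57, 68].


Take 5 from B
Take 16 from A
Take 33 from B
Take 57 from B
Take 58 from A
Take 68 from B

Merged: [5, 16, 33, 57, 58, 68, 80, 82]


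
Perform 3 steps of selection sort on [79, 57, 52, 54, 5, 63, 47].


Initial: [79, 57, 52, 54, 5, 63, 47]
Step 1: min=5 at 4
  Swap: [5, 57, 52, 54, 79, 63, 47]
Step 2: min=47 at 6
  Swap: [5, 47, 52, 54, 79, 63, 57]
Step 3: min=52 at 2
  Swap: [5, 47, 52, 54, 79, 63, 57]

After 3 steps: [5, 47, 52, 54, 79, 63, 57]


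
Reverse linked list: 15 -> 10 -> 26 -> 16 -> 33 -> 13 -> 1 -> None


Step 1: curr=15, set curr.next=prev(None) | reversed so far: 15
Step 2: curr=10, set curr.next=prev(15) | reversed so far: 10 -> 15
Step 3: curr=26, set curr.next=prev(10) | reversed so far: 26 -> 10 -> 15
Step 4: curr=16, set curr.next=prev(26) | reversed so far: 16 -> 26 -> 10 -> 15
Step 5: curr=33, set curr.next=prev(16) | reversed so far: 33 -> 16 -> 26 -> 10 -> 15
Step 6: curr=13, set curr.next=prev(33) | reversed so far: 13 -> 33 -> 16 -> 26 -> 10 -> 15
Step 7: curr=1, set curr.next=prev(13) | reversed so far: 1 -> 13 -> 33 -> 16 -> 26 -> 10 -> 15

1 -> 13 -> 33 -> 16 -> 26 -> 10 -> 15 -> None


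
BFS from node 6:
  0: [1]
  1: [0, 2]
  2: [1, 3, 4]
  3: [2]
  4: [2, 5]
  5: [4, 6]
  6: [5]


Visit 6, enqueue [5]
Visit 5, enqueue [4]
Visit 4, enqueue [2]
Visit 2, enqueue [1, 3]
Visit 1, enqueue [0]
Visit 3, enqueue []
Visit 0, enqueue []

BFS order: [6, 5, 4, 2, 1, 3, 0]


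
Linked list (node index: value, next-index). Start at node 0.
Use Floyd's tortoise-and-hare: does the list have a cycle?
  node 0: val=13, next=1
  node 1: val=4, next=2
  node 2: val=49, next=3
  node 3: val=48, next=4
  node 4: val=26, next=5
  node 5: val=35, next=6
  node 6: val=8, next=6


Floyd's tortoise (slow, +1) and hare (fast, +2):
  init: slow=0, fast=0
  step 1: slow=1, fast=2
  step 2: slow=2, fast=4
  step 3: slow=3, fast=6
  step 4: slow=4, fast=6
  step 5: slow=5, fast=6
  step 6: slow=6, fast=6
  slow == fast at node 6: cycle detected

Cycle: yes


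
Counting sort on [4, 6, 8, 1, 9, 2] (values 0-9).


Input: [4, 6, 8, 1, 9, 2]
Counts: [0, 1, 1, 0, 1, 0, 1, 0, 1, 1]

Sorted: [1, 2, 4, 6, 8, 9]


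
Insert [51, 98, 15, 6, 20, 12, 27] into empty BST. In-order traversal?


Insert 51: root
Insert 98: R from 51
Insert 15: L from 51
Insert 6: L from 51 -> L from 15
Insert 20: L from 51 -> R from 15
Insert 12: L from 51 -> L from 15 -> R from 6
Insert 27: L from 51 -> R from 15 -> R from 20

In-order: [6, 12, 15, 20, 27, 51, 98]


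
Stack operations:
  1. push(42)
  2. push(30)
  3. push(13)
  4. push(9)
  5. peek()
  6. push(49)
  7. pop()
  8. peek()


push(42) -> [42]
push(30) -> [42, 30]
push(13) -> [42, 30, 13]
push(9) -> [42, 30, 13, 9]
peek()->9
push(49) -> [42, 30, 13, 9, 49]
pop()->49, [42, 30, 13, 9]
peek()->9

Final stack: [42, 30, 13, 9]


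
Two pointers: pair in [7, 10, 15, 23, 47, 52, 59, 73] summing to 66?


lo=0(7)+hi=7(73)=80
lo=0(7)+hi=6(59)=66

Yes: 7+59=66


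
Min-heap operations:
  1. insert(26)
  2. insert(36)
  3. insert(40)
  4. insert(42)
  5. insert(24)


insert(26) -> [26]
insert(36) -> [26, 36]
insert(40) -> [26, 36, 40]
insert(42) -> [26, 36, 40, 42]
insert(24) -> [24, 26, 40, 42, 36]

Final heap: [24, 26, 40, 42, 36]


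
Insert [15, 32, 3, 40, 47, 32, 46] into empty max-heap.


Insert 15: [15]
Insert 32: [32, 15]
Insert 3: [32, 15, 3]
Insert 40: [40, 32, 3, 15]
Insert 47: [47, 40, 3, 15, 32]
Insert 32: [47, 40, 32, 15, 32, 3]
Insert 46: [47, 40, 46, 15, 32, 3, 32]

Final heap: [47, 40, 46, 15, 32, 3, 32]


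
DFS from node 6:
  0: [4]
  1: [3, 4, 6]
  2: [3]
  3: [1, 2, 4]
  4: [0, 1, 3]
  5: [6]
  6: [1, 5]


Visit 6, push [5, 1]
Visit 1, push [4, 3]
Visit 3, push [4, 2]
Visit 2, push []
Visit 4, push [0]
Visit 0, push []
Visit 5, push []

DFS order: [6, 1, 3, 2, 4, 0, 5]


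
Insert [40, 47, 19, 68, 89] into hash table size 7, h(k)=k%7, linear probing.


Insert 40: h=5 -> slot 5
Insert 47: h=5, 1 probes -> slot 6
Insert 19: h=5, 2 probes -> slot 0
Insert 68: h=5, 3 probes -> slot 1
Insert 89: h=5, 4 probes -> slot 2

Table: [19, 68, 89, None, None, 40, 47]


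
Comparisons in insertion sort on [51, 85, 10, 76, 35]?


Algorithm: insertion sort
Input: [51, 85, 10, 76, 35]
Sorted: [10, 35, 51, 76, 85]

9


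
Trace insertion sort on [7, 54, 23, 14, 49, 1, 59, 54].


Initial: [7, 54, 23, 14, 49, 1, 59, 54]
Insert 54: [7, 54, 23, 14, 49, 1, 59, 54]
Insert 23: [7, 23, 54, 14, 49, 1, 59, 54]
Insert 14: [7, 14, 23, 54, 49, 1, 59, 54]
Insert 49: [7, 14, 23, 49, 54, 1, 59, 54]
Insert 1: [1, 7, 14, 23, 49, 54, 59, 54]
Insert 59: [1, 7, 14, 23, 49, 54, 59, 54]
Insert 54: [1, 7, 14, 23, 49, 54, 54, 59]

Sorted: [1, 7, 14, 23, 49, 54, 54, 59]


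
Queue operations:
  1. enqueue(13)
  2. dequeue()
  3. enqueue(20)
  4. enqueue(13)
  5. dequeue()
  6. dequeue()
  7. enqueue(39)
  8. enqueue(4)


enqueue(13) -> [13]
dequeue()->13, []
enqueue(20) -> [20]
enqueue(13) -> [20, 13]
dequeue()->20, [13]
dequeue()->13, []
enqueue(39) -> [39]
enqueue(4) -> [39, 4]

Final queue: [39, 4]


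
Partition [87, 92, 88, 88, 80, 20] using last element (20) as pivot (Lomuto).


Pivot: 20
Place pivot at 0: [20, 92, 88, 88, 80, 87]

Partitioned: [20, 92, 88, 88, 80, 87]


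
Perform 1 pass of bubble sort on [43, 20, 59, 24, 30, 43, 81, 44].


Initial: [43, 20, 59, 24, 30, 43, 81, 44]
Pass 1: [20, 43, 24, 30, 43, 59, 44, 81] (5 swaps)

After 1 pass: [20, 43, 24, 30, 43, 59, 44, 81]


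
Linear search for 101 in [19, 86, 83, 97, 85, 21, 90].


i=0: 19!=101
i=1: 86!=101
i=2: 83!=101
i=3: 97!=101
i=4: 85!=101
i=5: 21!=101
i=6: 90!=101

Not found, 7 comps


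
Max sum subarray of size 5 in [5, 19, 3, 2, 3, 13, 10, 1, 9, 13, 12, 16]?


[0:5]: 32
[1:6]: 40
[2:7]: 31
[3:8]: 29
[4:9]: 36
[5:10]: 46
[6:11]: 45
[7:12]: 51

Max: 51 at [7:12]


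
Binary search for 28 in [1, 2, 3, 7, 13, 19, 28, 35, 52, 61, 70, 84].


Step 1: lo=0, hi=11, mid=5, val=19
Step 2: lo=6, hi=11, mid=8, val=52
Step 3: lo=6, hi=7, mid=6, val=28

Found at index 6


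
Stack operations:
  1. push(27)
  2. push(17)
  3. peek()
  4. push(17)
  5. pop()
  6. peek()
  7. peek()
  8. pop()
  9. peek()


push(27) -> [27]
push(17) -> [27, 17]
peek()->17
push(17) -> [27, 17, 17]
pop()->17, [27, 17]
peek()->17
peek()->17
pop()->17, [27]
peek()->27

Final stack: [27]


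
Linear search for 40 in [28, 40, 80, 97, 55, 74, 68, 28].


i=0: 28!=40
i=1: 40==40 found!

Found at 1, 2 comps


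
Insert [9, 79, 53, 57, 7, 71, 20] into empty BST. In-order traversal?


Insert 9: root
Insert 79: R from 9
Insert 53: R from 9 -> L from 79
Insert 57: R from 9 -> L from 79 -> R from 53
Insert 7: L from 9
Insert 71: R from 9 -> L from 79 -> R from 53 -> R from 57
Insert 20: R from 9 -> L from 79 -> L from 53

In-order: [7, 9, 20, 53, 57, 71, 79]


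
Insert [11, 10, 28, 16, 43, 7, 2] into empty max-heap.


Insert 11: [11]
Insert 10: [11, 10]
Insert 28: [28, 10, 11]
Insert 16: [28, 16, 11, 10]
Insert 43: [43, 28, 11, 10, 16]
Insert 7: [43, 28, 11, 10, 16, 7]
Insert 2: [43, 28, 11, 10, 16, 7, 2]

Final heap: [43, 28, 11, 10, 16, 7, 2]


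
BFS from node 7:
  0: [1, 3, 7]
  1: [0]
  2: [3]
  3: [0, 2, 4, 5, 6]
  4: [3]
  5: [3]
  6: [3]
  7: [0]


Visit 7, enqueue [0]
Visit 0, enqueue [1, 3]
Visit 1, enqueue []
Visit 3, enqueue [2, 4, 5, 6]
Visit 2, enqueue []
Visit 4, enqueue []
Visit 5, enqueue []
Visit 6, enqueue []

BFS order: [7, 0, 1, 3, 2, 4, 5, 6]


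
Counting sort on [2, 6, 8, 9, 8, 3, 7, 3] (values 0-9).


Input: [2, 6, 8, 9, 8, 3, 7, 3]
Counts: [0, 0, 1, 2, 0, 0, 1, 1, 2, 1]

Sorted: [2, 3, 3, 6, 7, 8, 8, 9]


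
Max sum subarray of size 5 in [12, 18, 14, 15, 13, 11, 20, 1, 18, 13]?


[0:5]: 72
[1:6]: 71
[2:7]: 73
[3:8]: 60
[4:9]: 63
[5:10]: 63

Max: 73 at [2:7]


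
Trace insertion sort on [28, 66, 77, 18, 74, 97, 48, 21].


Initial: [28, 66, 77, 18, 74, 97, 48, 21]
Insert 66: [28, 66, 77, 18, 74, 97, 48, 21]
Insert 77: [28, 66, 77, 18, 74, 97, 48, 21]
Insert 18: [18, 28, 66, 77, 74, 97, 48, 21]
Insert 74: [18, 28, 66, 74, 77, 97, 48, 21]
Insert 97: [18, 28, 66, 74, 77, 97, 48, 21]
Insert 48: [18, 28, 48, 66, 74, 77, 97, 21]
Insert 21: [18, 21, 28, 48, 66, 74, 77, 97]

Sorted: [18, 21, 28, 48, 66, 74, 77, 97]


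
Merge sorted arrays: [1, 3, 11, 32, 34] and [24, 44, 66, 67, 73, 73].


Take 1 from A
Take 3 from A
Take 11 from A
Take 24 from B
Take 32 from A
Take 34 from A

Merged: [1, 3, 11, 24, 32, 34, 44, 66, 67, 73, 73]


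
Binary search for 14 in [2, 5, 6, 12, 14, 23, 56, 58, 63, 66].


Step 1: lo=0, hi=9, mid=4, val=14

Found at index 4


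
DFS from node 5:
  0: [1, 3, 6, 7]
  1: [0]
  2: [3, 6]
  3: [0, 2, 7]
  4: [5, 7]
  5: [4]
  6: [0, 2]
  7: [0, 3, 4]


Visit 5, push [4]
Visit 4, push [7]
Visit 7, push [3, 0]
Visit 0, push [6, 3, 1]
Visit 1, push []
Visit 3, push [2]
Visit 2, push [6]
Visit 6, push []

DFS order: [5, 4, 7, 0, 1, 3, 2, 6]


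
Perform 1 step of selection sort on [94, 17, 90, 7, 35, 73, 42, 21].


Initial: [94, 17, 90, 7, 35, 73, 42, 21]
Step 1: min=7 at 3
  Swap: [7, 17, 90, 94, 35, 73, 42, 21]

After 1 step: [7, 17, 90, 94, 35, 73, 42, 21]


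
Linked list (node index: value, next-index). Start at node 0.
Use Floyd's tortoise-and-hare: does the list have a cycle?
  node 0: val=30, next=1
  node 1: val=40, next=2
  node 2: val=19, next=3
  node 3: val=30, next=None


Floyd's tortoise (slow, +1) and hare (fast, +2):
  init: slow=0, fast=0
  step 1: slow=1, fast=2
  step 2: fast 2->3->None, no cycle

Cycle: no


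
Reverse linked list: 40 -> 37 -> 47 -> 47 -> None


Step 1: curr=40, set curr.next=prev(None) | reversed so far: 40
Step 2: curr=37, set curr.next=prev(40) | reversed so far: 37 -> 40
Step 3: curr=47, set curr.next=prev(37) | reversed so far: 47 -> 37 -> 40
Step 4: curr=47, set curr.next=prev(47) | reversed so far: 47 -> 47 -> 37 -> 40

47 -> 47 -> 37 -> 40 -> None


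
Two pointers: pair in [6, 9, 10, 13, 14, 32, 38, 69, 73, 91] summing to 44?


lo=0(6)+hi=9(91)=97
lo=0(6)+hi=8(73)=79
lo=0(6)+hi=7(69)=75
lo=0(6)+hi=6(38)=44

Yes: 6+38=44


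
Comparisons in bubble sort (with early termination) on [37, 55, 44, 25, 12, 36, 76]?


Algorithm: bubble sort (with early termination)
Input: [37, 55, 44, 25, 12, 36, 76]
Sorted: [12, 25, 36, 37, 44, 55, 76]

20


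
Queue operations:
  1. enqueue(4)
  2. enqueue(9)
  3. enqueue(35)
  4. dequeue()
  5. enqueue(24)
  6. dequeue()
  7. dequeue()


enqueue(4) -> [4]
enqueue(9) -> [4, 9]
enqueue(35) -> [4, 9, 35]
dequeue()->4, [9, 35]
enqueue(24) -> [9, 35, 24]
dequeue()->9, [35, 24]
dequeue()->35, [24]

Final queue: [24]


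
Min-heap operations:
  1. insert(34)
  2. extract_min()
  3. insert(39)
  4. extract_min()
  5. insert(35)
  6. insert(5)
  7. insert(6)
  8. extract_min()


insert(34) -> [34]
extract_min()->34, []
insert(39) -> [39]
extract_min()->39, []
insert(35) -> [35]
insert(5) -> [5, 35]
insert(6) -> [5, 35, 6]
extract_min()->5, [6, 35]

Final heap: [6, 35]


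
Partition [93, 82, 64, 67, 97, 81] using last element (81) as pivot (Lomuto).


Pivot: 81
  64 <= 81: swap -> [64, 82, 93, 67, 97, 81]
  67 <= 81: swap -> [64, 67, 93, 82, 97, 81]
Place pivot at 2: [64, 67, 81, 82, 97, 93]

Partitioned: [64, 67, 81, 82, 97, 93]


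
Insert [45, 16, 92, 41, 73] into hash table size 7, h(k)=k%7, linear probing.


Insert 45: h=3 -> slot 3
Insert 16: h=2 -> slot 2
Insert 92: h=1 -> slot 1
Insert 41: h=6 -> slot 6
Insert 73: h=3, 1 probes -> slot 4

Table: [None, 92, 16, 45, 73, None, 41]


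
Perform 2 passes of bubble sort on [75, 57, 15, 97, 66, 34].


Initial: [75, 57, 15, 97, 66, 34]
Pass 1: [57, 15, 75, 66, 34, 97] (4 swaps)
Pass 2: [15, 57, 66, 34, 75, 97] (3 swaps)

After 2 passes: [15, 57, 66, 34, 75, 97]


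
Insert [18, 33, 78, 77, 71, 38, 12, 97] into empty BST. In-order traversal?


Insert 18: root
Insert 33: R from 18
Insert 78: R from 18 -> R from 33
Insert 77: R from 18 -> R from 33 -> L from 78
Insert 71: R from 18 -> R from 33 -> L from 78 -> L from 77
Insert 38: R from 18 -> R from 33 -> L from 78 -> L from 77 -> L from 71
Insert 12: L from 18
Insert 97: R from 18 -> R from 33 -> R from 78

In-order: [12, 18, 33, 38, 71, 77, 78, 97]


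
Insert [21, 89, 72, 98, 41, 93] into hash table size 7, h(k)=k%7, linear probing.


Insert 21: h=0 -> slot 0
Insert 89: h=5 -> slot 5
Insert 72: h=2 -> slot 2
Insert 98: h=0, 1 probes -> slot 1
Insert 41: h=6 -> slot 6
Insert 93: h=2, 1 probes -> slot 3

Table: [21, 98, 72, 93, None, 89, 41]


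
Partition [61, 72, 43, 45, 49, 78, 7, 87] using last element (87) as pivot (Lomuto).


Pivot: 87
  61 <= 87: advance i (no swap)
  72 <= 87: advance i (no swap)
  43 <= 87: advance i (no swap)
  45 <= 87: advance i (no swap)
  49 <= 87: advance i (no swap)
  78 <= 87: advance i (no swap)
  7 <= 87: advance i (no swap)
Place pivot at 7: [61, 72, 43, 45, 49, 78, 7, 87]

Partitioned: [61, 72, 43, 45, 49, 78, 7, 87]


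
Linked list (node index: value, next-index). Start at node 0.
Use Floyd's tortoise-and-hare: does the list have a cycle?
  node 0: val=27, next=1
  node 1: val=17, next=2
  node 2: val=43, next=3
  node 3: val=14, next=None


Floyd's tortoise (slow, +1) and hare (fast, +2):
  init: slow=0, fast=0
  step 1: slow=1, fast=2
  step 2: fast 2->3->None, no cycle

Cycle: no


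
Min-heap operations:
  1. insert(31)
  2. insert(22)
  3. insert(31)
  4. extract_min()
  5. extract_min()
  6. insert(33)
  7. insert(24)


insert(31) -> [31]
insert(22) -> [22, 31]
insert(31) -> [22, 31, 31]
extract_min()->22, [31, 31]
extract_min()->31, [31]
insert(33) -> [31, 33]
insert(24) -> [24, 33, 31]

Final heap: [24, 33, 31]


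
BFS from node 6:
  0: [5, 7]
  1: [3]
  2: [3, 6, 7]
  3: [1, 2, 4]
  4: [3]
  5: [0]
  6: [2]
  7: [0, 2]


Visit 6, enqueue [2]
Visit 2, enqueue [3, 7]
Visit 3, enqueue [1, 4]
Visit 7, enqueue [0]
Visit 1, enqueue []
Visit 4, enqueue []
Visit 0, enqueue [5]
Visit 5, enqueue []

BFS order: [6, 2, 3, 7, 1, 4, 0, 5]


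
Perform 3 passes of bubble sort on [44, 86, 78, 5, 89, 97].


Initial: [44, 86, 78, 5, 89, 97]
Pass 1: [44, 78, 5, 86, 89, 97] (2 swaps)
Pass 2: [44, 5, 78, 86, 89, 97] (1 swaps)
Pass 3: [5, 44, 78, 86, 89, 97] (1 swaps)

After 3 passes: [5, 44, 78, 86, 89, 97]


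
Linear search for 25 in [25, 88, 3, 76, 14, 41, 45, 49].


i=0: 25==25 found!

Found at 0, 1 comps


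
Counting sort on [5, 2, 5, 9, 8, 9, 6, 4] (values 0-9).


Input: [5, 2, 5, 9, 8, 9, 6, 4]
Counts: [0, 0, 1, 0, 1, 2, 1, 0, 1, 2]

Sorted: [2, 4, 5, 5, 6, 8, 9, 9]


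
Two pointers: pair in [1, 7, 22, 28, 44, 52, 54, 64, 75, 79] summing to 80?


lo=0(1)+hi=9(79)=80

Yes: 1+79=80
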